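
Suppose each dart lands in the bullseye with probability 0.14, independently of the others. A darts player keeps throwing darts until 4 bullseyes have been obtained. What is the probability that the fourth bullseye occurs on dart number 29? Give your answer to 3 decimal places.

0.029

Y = trial on which the fourth success occurs; negative binomial, r=4, p=0.14.
P(Y=29) = C(28,3) · p^4 · (1−p)^25
= 3276 · 0.00038416 · 0.023039 = 0.02899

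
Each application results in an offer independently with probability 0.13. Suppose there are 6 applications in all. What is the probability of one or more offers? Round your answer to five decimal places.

P(at least one) = 1 − P(none) = 1 − (1 − 0.13)^6
= 1 − 0.4336262 = 0.5663738

0.56637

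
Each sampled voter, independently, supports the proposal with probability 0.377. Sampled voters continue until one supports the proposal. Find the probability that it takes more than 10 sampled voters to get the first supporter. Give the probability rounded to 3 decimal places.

0.009

Y = number of sampled voters to the first success; geometric, p = 0.377.
P(Y > 10) = P(first 10 all fail) = (1−p)^10 = 0.00881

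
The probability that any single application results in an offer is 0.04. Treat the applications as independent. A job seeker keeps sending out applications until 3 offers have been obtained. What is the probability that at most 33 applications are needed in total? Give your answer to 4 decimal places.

0.1442

Finishing within 33 applications ⇔ at least 3 successes in the first 33. With X ~ Binomial(33, 0.04), P(Y ≤ 33) = 1 − P(X ≤ 2).
  k=0: C(33,0)·0.04^0·0.96^33 = 0.259986
  k=1: C(33,1)·0.04^1·0.96^32 = 0.357481
  k=2: C(33,2)·0.04^2·0.96^31 = 0.238321
1 − 0.855789 = 0.144211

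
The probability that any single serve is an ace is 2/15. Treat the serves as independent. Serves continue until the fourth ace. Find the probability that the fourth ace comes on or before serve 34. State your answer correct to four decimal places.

Finishing within 34 serves ⇔ at least 4 successes in the first 34. With X ~ Binomial(34, 0.133333), P(Y ≤ 34) = 1 − P(X ≤ 3).
  k=0: C(34,0)·0.133333^0·0.866667^34 = 0.007709
  k=1: C(34,1)·0.133333^1·0.866667^33 = 0.040322
  k=2: C(34,2)·0.133333^2·0.866667^32 = 0.102355
  k=3: C(34,3)·0.133333^3·0.866667^31 = 0.167967
1 − 0.318351 = 0.681649

0.6816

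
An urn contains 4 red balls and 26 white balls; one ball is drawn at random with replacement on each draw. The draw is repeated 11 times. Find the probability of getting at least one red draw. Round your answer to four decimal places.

P(at least one) = 1 − P(none) = 1 − (1 − 0.133333)^11
= 1 − 0.207192 = 0.792808

0.7928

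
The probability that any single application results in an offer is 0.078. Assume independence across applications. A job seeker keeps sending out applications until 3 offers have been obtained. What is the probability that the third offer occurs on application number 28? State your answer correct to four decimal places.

0.0219

Y = trial on which the third success occurs; negative binomial, r=3, p=0.078.
P(Y=28) = C(27,2) · p^3 · (1−p)^25
= 351 · 0.00047455 · 0.1313 = 0.021871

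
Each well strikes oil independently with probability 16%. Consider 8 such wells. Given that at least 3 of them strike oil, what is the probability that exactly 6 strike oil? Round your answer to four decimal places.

0.0027

X ~ Binomial(8, 0.16). Want P(X=6 | X≥3) = P(X=6) / P(X≥3).
P(X=6) = C(8,6)·0.16^6·0.84^2 = 0.000331
P(X≥3) = 1 − 0.247876 − 0.377716 − 0.251810 = 0.122598
Ratio = 0.000331 / 0.122598 = 0.002704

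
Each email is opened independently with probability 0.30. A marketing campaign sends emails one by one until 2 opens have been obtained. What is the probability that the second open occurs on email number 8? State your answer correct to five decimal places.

0.07412

Y = trial on which the second success occurs; negative binomial, r=2, p=0.30.
P(Y=8) = C(7,1) · p^2 · (1−p)^6
= 7 · 0.09 · 0.11765 = 0.0741189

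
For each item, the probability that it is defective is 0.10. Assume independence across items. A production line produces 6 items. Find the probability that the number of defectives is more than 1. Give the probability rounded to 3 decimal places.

X ~ Binomial(6, 0.10); P(X ≥ 2) = Σ C(6,k) p^k (1−p)^(6−k) over k:
  k=2: C(6,2)·0.10^2·0.90^4 = 0.09842
  k=3: C(6,3)·0.10^3·0.90^3 = 0.01458
  k=4: C(6,4)·0.10^4·0.90^2 = 0.00121
  k=5: C(6,5)·0.10^5·0.90^1 = 0.00005
  k=6: C(6,6)·0.10^6·0.90^0 = 0.00000
Total = 0.11427

0.114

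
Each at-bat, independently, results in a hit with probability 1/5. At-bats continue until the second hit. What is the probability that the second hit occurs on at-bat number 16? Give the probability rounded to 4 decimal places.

0.0264

Y = trial on which the second success occurs; negative binomial, r=2, p=0.20.
P(Y=16) = C(15,1) · p^2 · (1−p)^14
= 15 · 0.04 · 0.04398 = 0.026388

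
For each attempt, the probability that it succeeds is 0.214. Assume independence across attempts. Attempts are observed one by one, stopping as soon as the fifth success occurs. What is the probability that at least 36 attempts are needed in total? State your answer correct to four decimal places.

0.1037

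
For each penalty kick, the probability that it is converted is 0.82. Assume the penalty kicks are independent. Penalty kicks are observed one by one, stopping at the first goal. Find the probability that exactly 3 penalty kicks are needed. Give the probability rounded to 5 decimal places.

0.02657

Geometric (trials to first success), p = 0.82.
P(Y = 3) = (1−p)^2 · p = 0.0324 · 0.82 = 0.0265680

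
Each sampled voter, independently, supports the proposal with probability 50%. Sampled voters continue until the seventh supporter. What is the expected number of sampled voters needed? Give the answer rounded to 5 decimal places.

Y = total sampled voters until the seventh success; negative binomial with r=7, p=0.50.
E[Y] = r / p = 7 / 0.50 = 14.0000000

14.00000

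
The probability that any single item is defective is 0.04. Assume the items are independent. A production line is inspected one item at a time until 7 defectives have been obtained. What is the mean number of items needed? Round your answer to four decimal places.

Y = total items until the seventh success; negative binomial with r=7, p=0.04.
E[Y] = r / p = 7 / 0.04 = 175.000000

175.0000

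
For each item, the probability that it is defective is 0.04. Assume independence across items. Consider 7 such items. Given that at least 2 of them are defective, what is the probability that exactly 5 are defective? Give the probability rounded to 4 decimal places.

X ~ Binomial(7, 0.04). Want P(X=5 | X≥2) = P(X=5) / P(X≥2).
P(X=5) = C(7,5)·0.04^5·0.96^2 = 0.000002
P(X≥2) = 1 − 0.751447 − 0.219172 = 0.029380
Ratio = 0.000002 / 0.029380 = 0.000067

0.0001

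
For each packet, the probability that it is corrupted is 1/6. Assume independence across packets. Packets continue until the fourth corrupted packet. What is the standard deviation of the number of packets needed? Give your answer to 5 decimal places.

Y = total packets until the fourth success; negative binomial with r=4, p=0.166667.
SD(Y) = √[r(1−p)/p²] = √(120.0000000) = 10.9544512

10.95445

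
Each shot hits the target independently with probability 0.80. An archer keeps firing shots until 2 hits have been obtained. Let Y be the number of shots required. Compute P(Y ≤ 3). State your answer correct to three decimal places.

0.896

Finishing within 3 shots ⇔ at least 2 successes in the first 3. With X ~ Binomial(3, 0.80), P(Y ≤ 3) = 1 − P(X ≤ 1).
  k=0: C(3,0)·0.80^0·0.20^3 = 0.00800
  k=1: C(3,1)·0.80^1·0.20^2 = 0.09600
1 − 0.10400 = 0.89600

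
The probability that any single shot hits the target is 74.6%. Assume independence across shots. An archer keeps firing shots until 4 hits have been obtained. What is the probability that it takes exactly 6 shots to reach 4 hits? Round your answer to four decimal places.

Y = trial on which the fourth success occurs; negative binomial, r=4, p=0.746.
P(Y=6) = C(5,3) · p^4 · (1−p)^2
= 10 · 0.30971 · 0.064516 = 0.199813

0.1998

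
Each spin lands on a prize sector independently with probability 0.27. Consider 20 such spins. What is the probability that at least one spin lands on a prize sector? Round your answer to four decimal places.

0.9982

P(at least one) = 1 − P(none) = 1 − (1 − 0.27)^20
= 1 − 0.001847 = 0.998153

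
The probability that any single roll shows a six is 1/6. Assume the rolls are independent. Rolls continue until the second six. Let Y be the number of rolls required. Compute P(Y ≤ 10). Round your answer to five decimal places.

Finishing within 10 rolls ⇔ at least 2 successes in the first 10. With X ~ Binomial(10, 0.166667), P(Y ≤ 10) = 1 − P(X ≤ 1).
  k=0: C(10,0)·0.166667^0·0.833333^10 = 0.1615056
  k=1: C(10,1)·0.166667^1·0.833333^9 = 0.3230112
1 − 0.4845167 = 0.5154833

0.51548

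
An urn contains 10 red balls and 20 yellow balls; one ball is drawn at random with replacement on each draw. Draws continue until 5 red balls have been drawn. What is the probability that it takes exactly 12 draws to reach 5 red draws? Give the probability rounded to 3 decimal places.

0.079

Y = trial on which the fifth success occurs; negative binomial, r=5, p=0.333333.
P(Y=12) = C(11,4) · p^5 · (1−p)^7
= 330 · 0.0041152 · 0.058528 = 0.07948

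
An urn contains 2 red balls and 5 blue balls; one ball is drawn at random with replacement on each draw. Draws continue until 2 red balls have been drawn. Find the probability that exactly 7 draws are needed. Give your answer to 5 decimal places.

0.09107

Y = trial on which the second success occurs; negative binomial, r=2, p=0.285714.
P(Y=7) = C(6,1) · p^2 · (1−p)^5
= 6 · 0.081633 · 0.18593 = 0.0910699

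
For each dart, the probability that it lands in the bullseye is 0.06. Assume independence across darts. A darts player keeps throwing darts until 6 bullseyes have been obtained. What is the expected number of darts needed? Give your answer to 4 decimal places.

100.0000

Y = total darts until the sixth success; negative binomial with r=6, p=0.06.
E[Y] = r / p = 6 / 0.06 = 100.000000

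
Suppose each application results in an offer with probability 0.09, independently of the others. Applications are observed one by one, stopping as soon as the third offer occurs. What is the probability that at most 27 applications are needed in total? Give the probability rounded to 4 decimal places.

Finishing within 27 applications ⇔ at least 3 successes in the first 27. With X ~ Binomial(27, 0.09), P(Y ≤ 27) = 1 − P(X ≤ 2).
  k=0: C(27,0)·0.09^0·0.91^27 = 0.078364
  k=1: C(27,1)·0.09^1·0.91^26 = 0.209258
  k=2: C(27,2)·0.09^2·0.91^25 = 0.269046
1 − 0.556669 = 0.443331

0.4433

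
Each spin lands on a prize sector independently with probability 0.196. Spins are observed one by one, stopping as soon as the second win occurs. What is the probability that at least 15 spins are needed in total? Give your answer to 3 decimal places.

0.208

Needing more than 14 spins ⇔ fewer than 2 successes in the first 14. With X ~ Binomial(14, 0.196), P(Y > 14) = P(X ≤ 1).
  k=0: C(14,0)·0.196^0·0.804^14 = 0.04716
  k=1: C(14,1)·0.196^1·0.804^13 = 0.16096
P(X ≤ 1) = 0.20812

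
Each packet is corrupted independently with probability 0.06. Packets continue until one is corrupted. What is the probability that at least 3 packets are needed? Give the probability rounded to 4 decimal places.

0.8836

Y = number of packets to the first success; geometric, p = 0.06.
P(Y > 2) = P(first 2 all fail) = (1−p)^2 = 0.883600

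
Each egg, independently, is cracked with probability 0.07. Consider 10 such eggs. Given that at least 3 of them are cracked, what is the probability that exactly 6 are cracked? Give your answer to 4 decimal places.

0.0007

X ~ Binomial(10, 0.07). Want P(X=6 | X≥3) = P(X=6) / P(X≥3).
P(X=6) = C(10,6)·0.07^6·0.93^4 = 0.000018
P(X≥3) = 1 − 0.483982 − 0.364288 − 0.123388 = 0.028342
Ratio = 0.000018 / 0.028342 = 0.000652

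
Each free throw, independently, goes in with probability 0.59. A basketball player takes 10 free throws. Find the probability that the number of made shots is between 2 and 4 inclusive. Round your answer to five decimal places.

0.18138

X ~ Binomial(10, 0.59); P(2 ≤ X ≤ 4) = Σ C(10,k) p^k (1−p)^(10−k) over k:
  k=2: C(10,2)·0.59^2·0.41^8 = 0.0125080
  k=3: C(10,3)·0.59^3·0.41^7 = 0.0479981
  k=4: C(10,4)·0.59^4·0.41^6 = 0.1208733
Total = 0.1813794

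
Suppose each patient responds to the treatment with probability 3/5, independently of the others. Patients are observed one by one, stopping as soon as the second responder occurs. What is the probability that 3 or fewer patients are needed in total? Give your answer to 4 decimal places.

0.6480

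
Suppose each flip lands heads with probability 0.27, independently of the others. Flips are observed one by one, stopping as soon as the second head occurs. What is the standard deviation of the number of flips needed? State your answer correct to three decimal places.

4.475

Y = total flips until the second success; negative binomial with r=2, p=0.27.
SD(Y) = √[r(1−p)/p²] = √(20.02743) = 4.47520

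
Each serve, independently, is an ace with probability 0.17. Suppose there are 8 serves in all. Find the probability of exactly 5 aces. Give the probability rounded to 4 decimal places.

0.0045

X ~ Binomial(n=8, p=0.17).
P(X=5) = C(8,5) · p^5 · (1−p)^3
= 56 · 0.00014199 · 0.57179 = 0.004546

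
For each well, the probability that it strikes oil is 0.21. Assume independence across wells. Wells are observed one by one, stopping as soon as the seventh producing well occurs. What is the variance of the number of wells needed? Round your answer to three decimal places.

Y = total wells until the seventh success; negative binomial with r=7, p=0.21.
Var(Y) = r(1−p)/p² = 7·0.79 / 0.21² = 125.39683

125.397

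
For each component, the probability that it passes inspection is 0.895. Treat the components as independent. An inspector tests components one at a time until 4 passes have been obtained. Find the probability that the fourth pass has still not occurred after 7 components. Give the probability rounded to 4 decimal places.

0.0033

Needing more than 7 components ⇔ fewer than 4 successes in the first 7. With X ~ Binomial(7, 0.895), P(Y > 7) = P(X ≤ 3).
  k=0: C(7,0)·0.895^0·0.105^7 = 0.000000
  k=1: C(7,1)·0.895^1·0.105^6 = 0.000008
  k=2: C(7,2)·0.895^2·0.105^5 = 0.000215
  k=3: C(7,3)·0.895^3·0.105^4 = 0.003050
P(X ≤ 3) = 0.003273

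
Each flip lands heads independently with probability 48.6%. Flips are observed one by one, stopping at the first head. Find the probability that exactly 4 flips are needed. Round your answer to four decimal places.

Geometric (trials to first success), p = 0.486.
P(Y = 4) = (1−p)^3 · p = 0.1358 · 0.486 = 0.065997

0.0660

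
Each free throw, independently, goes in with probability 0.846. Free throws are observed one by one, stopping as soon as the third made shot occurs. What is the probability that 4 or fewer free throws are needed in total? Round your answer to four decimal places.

0.8852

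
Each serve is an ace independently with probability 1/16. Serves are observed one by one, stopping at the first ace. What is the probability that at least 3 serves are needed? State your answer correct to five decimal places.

0.87891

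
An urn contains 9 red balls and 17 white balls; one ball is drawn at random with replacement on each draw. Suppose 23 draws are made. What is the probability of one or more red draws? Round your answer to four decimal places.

0.9999

P(at least one) = 1 − P(none) = 1 − (1 − 0.346154)^23
= 1 − 0.000057 = 0.999943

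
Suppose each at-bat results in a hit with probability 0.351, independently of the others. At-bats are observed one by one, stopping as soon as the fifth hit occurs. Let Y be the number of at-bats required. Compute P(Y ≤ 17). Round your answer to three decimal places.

0.768

Finishing within 17 at-bats ⇔ at least 5 successes in the first 17. With X ~ Binomial(17, 0.351), P(Y ≤ 17) = 1 − P(X ≤ 4).
  k=0: C(17,0)·0.351^0·0.649^17 = 0.00064
  k=1: C(17,1)·0.351^1·0.649^16 = 0.00591
  k=2: C(17,2)·0.351^2·0.649^15 = 0.02558
  k=3: C(17,3)·0.351^3·0.649^14 = 0.06916
  k=4: C(17,4)·0.351^4·0.649^13 = 0.13091
1 − 0.23220 = 0.76780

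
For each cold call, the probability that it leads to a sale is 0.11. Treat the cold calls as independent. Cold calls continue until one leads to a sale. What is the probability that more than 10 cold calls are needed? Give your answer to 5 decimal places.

0.31182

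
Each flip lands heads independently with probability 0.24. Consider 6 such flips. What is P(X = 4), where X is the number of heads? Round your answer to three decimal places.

0.029

X ~ Binomial(n=6, p=0.24).
P(X=4) = C(6,4) · p^4 · (1−p)^2
= 15 · 0.0033178 · 0.5776 = 0.02875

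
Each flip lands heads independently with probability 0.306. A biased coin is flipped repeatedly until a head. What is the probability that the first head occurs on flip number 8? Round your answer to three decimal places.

Geometric (trials to first success), p = 0.306.
P(Y = 8) = (1−p)^7 · p = 0.077538 · 0.306 = 0.02373

0.024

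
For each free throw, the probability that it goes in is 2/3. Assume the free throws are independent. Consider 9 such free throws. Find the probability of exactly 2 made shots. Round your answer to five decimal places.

0.00732

X ~ Binomial(n=9, p=0.666667).
P(X=2) = C(9,2) · p^2 · (1−p)^7
= 36 · 0.44444 · 0.00045725 = 0.0073160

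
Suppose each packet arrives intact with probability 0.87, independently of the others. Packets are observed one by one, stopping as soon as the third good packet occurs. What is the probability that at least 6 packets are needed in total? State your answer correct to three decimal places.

0.018

Needing more than 5 packets ⇔ fewer than 3 successes in the first 5. With X ~ Binomial(5, 0.87), P(Y > 5) = P(X ≤ 2).
  k=0: C(5,0)·0.87^0·0.13^5 = 0.00004
  k=1: C(5,1)·0.87^1·0.13^4 = 0.00124
  k=2: C(5,2)·0.87^2·0.13^3 = 0.01663
P(X ≤ 2) = 0.01791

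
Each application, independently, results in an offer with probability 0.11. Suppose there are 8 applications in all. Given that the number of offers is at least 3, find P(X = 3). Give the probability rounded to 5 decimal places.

X ~ Binomial(8, 0.11). Want P(X=3 | X≥3) = P(X=3) / P(X≥3).
P(X=3) = C(8,3)·0.11^3·0.89^5 = 0.0416213
P(X≥3) = 1 − 0.3936589 − 0.3892357 − 0.1683773 = 0.0487281
Ratio = 0.0416213 / 0.0487281 = 0.8541547

0.85415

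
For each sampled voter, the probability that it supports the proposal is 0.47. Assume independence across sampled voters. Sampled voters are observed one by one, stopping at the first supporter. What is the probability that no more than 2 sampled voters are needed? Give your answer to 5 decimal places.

0.71910

Y = number of sampled voters to the first success; geometric, p = 0.47.
P(Y ≤ 2) = 1 − (1−p)^2 = 1 − 0.2809000 = 0.7191000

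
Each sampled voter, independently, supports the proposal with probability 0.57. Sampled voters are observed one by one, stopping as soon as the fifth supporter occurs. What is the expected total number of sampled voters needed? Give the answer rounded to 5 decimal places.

8.77193

Y = total sampled voters until the fifth success; negative binomial with r=5, p=0.57.
E[Y] = r / p = 5 / 0.57 = 8.7719298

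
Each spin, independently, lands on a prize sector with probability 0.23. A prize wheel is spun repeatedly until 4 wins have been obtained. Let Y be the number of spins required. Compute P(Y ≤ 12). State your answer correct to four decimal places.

0.2904

Finishing within 12 spins ⇔ at least 4 successes in the first 12. With X ~ Binomial(12, 0.23), P(Y ≤ 12) = 1 − P(X ≤ 3).
  k=0: C(12,0)·0.23^0·0.77^12 = 0.043440
  k=1: C(12,1)·0.23^1·0.77^11 = 0.155707
  k=2: C(12,2)·0.23^2·0.77^10 = 0.255804
  k=3: C(12,3)·0.23^3·0.77^9 = 0.254696
1 − 0.709647 = 0.290353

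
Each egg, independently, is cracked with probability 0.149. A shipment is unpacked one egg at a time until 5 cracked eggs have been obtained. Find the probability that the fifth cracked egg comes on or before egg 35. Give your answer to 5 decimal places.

0.61295

Finishing within 35 eggs ⇔ at least 5 successes in the first 35. With X ~ Binomial(35, 0.149), P(Y ≤ 35) = 1 − P(X ≤ 4).
  k=0: C(35,0)·0.149^0·0.851^35 = 0.0035280
  k=1: C(35,1)·0.149^1·0.851^34 = 0.0216202
  k=2: C(35,2)·0.149^2·0.851^33 = 0.0643524
  k=3: C(35,3)·0.149^3·0.851^32 = 0.1239408
  k=4: C(35,4)·0.149^4·0.851^31 = 0.1736045
1 − 0.3870460 = 0.6129540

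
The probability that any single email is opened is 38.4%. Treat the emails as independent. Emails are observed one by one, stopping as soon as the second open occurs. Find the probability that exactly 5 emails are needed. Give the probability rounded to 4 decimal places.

0.1379

Y = trial on which the second success occurs; negative binomial, r=2, p=0.384.
P(Y=5) = C(4,1) · p^2 · (1−p)^3
= 4 · 0.14746 · 0.23374 = 0.137868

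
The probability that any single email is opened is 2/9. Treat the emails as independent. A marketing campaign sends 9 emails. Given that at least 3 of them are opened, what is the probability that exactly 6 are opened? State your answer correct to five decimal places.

0.01479

X ~ Binomial(9, 0.222222). Want P(X=6 | X≥3) = P(X=6) / P(X≥3).
P(X=6) = C(9,6)·0.222222^6·0.777778^3 = 0.0047596
P(X≥3) = 1 − 0.1041597 − 0.2678393 − 0.3061020 = 0.3218990
Ratio = 0.0047596 / 0.3218990 = 0.0147860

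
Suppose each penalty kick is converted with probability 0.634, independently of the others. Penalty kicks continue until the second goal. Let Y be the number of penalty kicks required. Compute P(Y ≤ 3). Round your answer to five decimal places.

0.69619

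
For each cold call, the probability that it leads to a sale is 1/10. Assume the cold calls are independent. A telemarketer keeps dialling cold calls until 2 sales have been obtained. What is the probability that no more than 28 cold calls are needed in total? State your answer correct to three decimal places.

0.785

Finishing within 28 cold calls ⇔ at least 2 successes in the first 28. With X ~ Binomial(28, 0.10), P(Y ≤ 28) = 1 − P(X ≤ 1).
  k=0: C(28,0)·0.10^0·0.90^28 = 0.05233
  k=1: C(28,1)·0.10^1·0.90^27 = 0.16282
1 − 0.21515 = 0.78485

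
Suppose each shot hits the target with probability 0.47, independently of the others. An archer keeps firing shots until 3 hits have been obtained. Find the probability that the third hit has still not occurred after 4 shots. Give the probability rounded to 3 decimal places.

Needing more than 4 shots ⇔ fewer than 3 successes in the first 4. With X ~ Binomial(4, 0.47), P(Y > 4) = P(X ≤ 2).
  k=0: C(4,0)·0.47^0·0.53^4 = 0.07890
  k=1: C(4,1)·0.47^1·0.53^3 = 0.27989
  k=2: C(4,2)·0.47^2·0.53^2 = 0.37230
P(X ≤ 2) = 0.73110

0.731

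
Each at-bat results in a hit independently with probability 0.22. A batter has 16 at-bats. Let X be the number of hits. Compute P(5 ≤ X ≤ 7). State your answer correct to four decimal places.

X ~ Binomial(16, 0.22); P(5 ≤ X ≤ 7) = Σ C(16,k) p^k (1−p)^(16−k) over k:
  k=5: C(16,5)·0.22^5·0.78^11 = 0.146365
  k=6: C(16,6)·0.22^6·0.78^10 = 0.075684
  k=7: C(16,7)·0.22^7·0.78^9 = 0.030496
Total = 0.252545

0.2525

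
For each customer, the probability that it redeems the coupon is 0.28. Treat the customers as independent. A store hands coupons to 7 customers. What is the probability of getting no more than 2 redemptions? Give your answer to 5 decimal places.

0.69193

X ~ Binomial(7, 0.28); P(X ≤ 2) = Σ C(7,k) p^k (1−p)^(7−k) over k:
  k=0: C(7,0)·0.28^0·0.72^7 = 0.1003061
  k=1: C(7,1)·0.28^1·0.72^6 = 0.2730556
  k=2: C(7,2)·0.28^2·0.72^5 = 0.3185648
Total = 0.6919265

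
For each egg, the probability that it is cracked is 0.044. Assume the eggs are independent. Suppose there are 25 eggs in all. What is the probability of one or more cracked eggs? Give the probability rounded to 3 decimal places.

P(at least one) = 1 − P(none) = 1 − (1 − 0.044)^25
= 1 − 0.32467 = 0.67533

0.675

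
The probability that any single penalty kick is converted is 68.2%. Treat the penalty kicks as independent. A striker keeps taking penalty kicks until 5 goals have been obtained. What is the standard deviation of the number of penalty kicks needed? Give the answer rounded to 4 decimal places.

1.8489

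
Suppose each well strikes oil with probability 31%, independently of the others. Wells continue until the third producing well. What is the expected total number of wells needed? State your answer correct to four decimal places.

Y = total wells until the third success; negative binomial with r=3, p=0.31.
E[Y] = r / p = 3 / 0.31 = 9.677419

9.6774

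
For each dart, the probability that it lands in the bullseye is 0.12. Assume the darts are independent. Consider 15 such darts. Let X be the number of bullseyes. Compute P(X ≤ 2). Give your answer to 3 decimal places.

X ~ Binomial(15, 0.12); P(X ≤ 2) = Σ C(15,k) p^k (1−p)^(15−k) over k:
  k=0: C(15,0)·0.12^0·0.88^15 = 0.14697
  k=1: C(15,1)·0.12^1·0.88^14 = 0.30063
  k=2: C(15,2)·0.12^2·0.88^13 = 0.28696
Total = 0.73457

0.735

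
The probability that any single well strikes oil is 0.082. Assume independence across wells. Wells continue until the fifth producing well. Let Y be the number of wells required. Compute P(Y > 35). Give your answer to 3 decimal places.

Needing more than 35 wells ⇔ fewer than 5 successes in the first 35. With X ~ Binomial(35, 0.082), P(Y > 35) = P(X ≤ 4).
  k=0: C(35,0)·0.082^0·0.918^35 = 0.05006
  k=1: C(35,1)·0.082^1·0.918^34 = 0.15651
  k=2: C(35,2)·0.082^2·0.918^33 = 0.23766
  k=3: C(35,3)·0.082^3·0.918^32 = 0.23352
  k=4: C(35,4)·0.082^4·0.918^31 = 0.16687
P(X ≤ 4) = 0.84461

0.845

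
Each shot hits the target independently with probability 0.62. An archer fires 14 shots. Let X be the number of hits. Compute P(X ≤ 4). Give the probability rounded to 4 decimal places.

0.0117

X ~ Binomial(14, 0.62); P(X ≤ 4) = Σ C(14,k) p^k (1−p)^(14−k) over k:
  k=0: C(14,0)·0.62^0·0.38^14 = 0.000001
  k=1: C(14,1)·0.62^1·0.38^13 = 0.000030
  k=2: C(14,2)·0.62^2·0.38^12 = 0.000317
  k=3: C(14,3)·0.62^3·0.38^11 = 0.002070
  k=4: C(14,4)·0.62^4·0.38^10 = 0.009286
Total = 0.011704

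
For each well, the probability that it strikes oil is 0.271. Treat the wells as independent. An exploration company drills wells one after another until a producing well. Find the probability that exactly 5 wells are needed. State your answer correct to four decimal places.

0.0765

Geometric (trials to first success), p = 0.271.
P(Y = 5) = (1−p)^4 · p = 0.28243 · 0.271 = 0.076538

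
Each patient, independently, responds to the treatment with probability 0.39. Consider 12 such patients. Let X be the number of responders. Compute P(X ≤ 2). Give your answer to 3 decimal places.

0.095

X ~ Binomial(12, 0.39); P(X ≤ 2) = Σ C(12,k) p^k (1−p)^(12−k) over k:
  k=0: C(12,0)·0.39^0·0.61^12 = 0.00265
  k=1: C(12,1)·0.39^1·0.61^11 = 0.02036
  k=2: C(12,2)·0.39^2·0.61^10 = 0.07161
Total = 0.09463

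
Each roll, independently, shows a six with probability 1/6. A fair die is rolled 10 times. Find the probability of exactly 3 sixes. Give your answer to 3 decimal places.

0.155

X ~ Binomial(n=10, p=0.166667).
P(X=3) = C(10,3) · p^3 · (1−p)^7
= 120 · 0.0046296 · 0.27908 = 0.15505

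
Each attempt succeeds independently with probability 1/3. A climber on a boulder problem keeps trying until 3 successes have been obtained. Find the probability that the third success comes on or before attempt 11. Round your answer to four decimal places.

0.7659

Finishing within 11 attempts ⇔ at least 3 successes in the first 11. With X ~ Binomial(11, 0.333333), P(Y ≤ 11) = 1 − P(X ≤ 2).
  k=0: C(11,0)·0.333333^0·0.666667^11 = 0.011561
  k=1: C(11,1)·0.333333^1·0.666667^10 = 0.063586
  k=2: C(11,2)·0.333333^2·0.666667^9 = 0.158964
1 − 0.234111 = 0.765889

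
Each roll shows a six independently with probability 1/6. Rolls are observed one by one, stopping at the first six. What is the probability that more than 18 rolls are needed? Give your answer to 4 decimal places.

Y = number of rolls to the first success; geometric, p = 0.166667.
P(Y > 18) = P(first 18 all fail) = (1−p)^18 = 0.037561

0.0376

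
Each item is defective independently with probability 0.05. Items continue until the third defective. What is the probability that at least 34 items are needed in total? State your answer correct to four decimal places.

0.7728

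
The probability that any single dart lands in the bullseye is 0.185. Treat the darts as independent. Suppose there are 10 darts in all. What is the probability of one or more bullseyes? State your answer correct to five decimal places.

P(at least one) = 1 − P(none) = 1 − (1 − 0.185)^10
= 1 − 0.1292933 = 0.8707067

0.87071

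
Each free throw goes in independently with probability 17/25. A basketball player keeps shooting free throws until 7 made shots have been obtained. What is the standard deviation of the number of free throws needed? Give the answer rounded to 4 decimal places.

2.2010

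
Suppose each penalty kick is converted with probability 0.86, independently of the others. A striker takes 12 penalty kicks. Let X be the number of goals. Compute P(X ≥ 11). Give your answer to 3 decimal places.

0.483

X ~ Binomial(12, 0.86); P(X ≥ 11) = Σ C(12,k) p^k (1−p)^(12−k) over k:
  k=11: C(12,11)·0.86^11·0.14^1 = 0.31974
  k=12: C(12,12)·0.86^12·0.14^0 = 0.16367
Total = 0.48341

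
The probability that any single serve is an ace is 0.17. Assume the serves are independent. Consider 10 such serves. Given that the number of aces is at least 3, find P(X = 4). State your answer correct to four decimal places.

X ~ Binomial(10, 0.17). Want P(X=4 | X≥3) = P(X=4) / P(X≥3).
P(X=4) = C(10,4)·0.17^4·0.83^6 = 0.057343
P(X≥3) = 1 − 0.155160 − 0.317798 − 0.292911 = 0.234131
Ratio = 0.057343 / 0.234131 = 0.244921

0.2449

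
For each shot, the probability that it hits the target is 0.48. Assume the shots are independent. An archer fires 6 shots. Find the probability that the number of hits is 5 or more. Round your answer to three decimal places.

X ~ Binomial(6, 0.48); P(X ≥ 5) = Σ C(6,k) p^k (1−p)^(6−k) over k:
  k=5: C(6,5)·0.48^5·0.52^1 = 0.07950
  k=6: C(6,6)·0.48^6·0.52^0 = 0.01223
Total = 0.09173

0.092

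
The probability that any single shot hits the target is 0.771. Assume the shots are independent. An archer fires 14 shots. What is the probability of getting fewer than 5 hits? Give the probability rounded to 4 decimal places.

0.0002

X ~ Binomial(14, 0.771); P(X ≤ 4) = Σ C(14,k) p^k (1−p)^(14−k) over k:
  k=0: C(14,0)·0.771^0·0.229^14 = 0.000000
  k=1: C(14,1)·0.771^1·0.229^13 = 0.000000
  k=2: C(14,2)·0.771^2·0.229^12 = 0.000001
  k=3: C(14,3)·0.771^3·0.229^11 = 0.000015
  k=4: C(14,4)·0.771^4·0.229^10 = 0.000140
Total = 0.000157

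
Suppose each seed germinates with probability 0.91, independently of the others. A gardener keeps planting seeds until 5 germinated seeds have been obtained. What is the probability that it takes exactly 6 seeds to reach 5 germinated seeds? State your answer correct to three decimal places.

Y = trial on which the fifth success occurs; negative binomial, r=5, p=0.91.
P(Y=6) = C(5,4) · p^5 · (1−p)^1
= 5 · 0.62403 · 0.09 = 0.28081

0.281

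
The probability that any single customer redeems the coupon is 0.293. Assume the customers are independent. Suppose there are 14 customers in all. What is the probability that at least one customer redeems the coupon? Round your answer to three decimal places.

0.992

P(at least one) = 1 − P(none) = 1 − (1 − 0.293)^14
= 1 − 0.00780 = 0.99220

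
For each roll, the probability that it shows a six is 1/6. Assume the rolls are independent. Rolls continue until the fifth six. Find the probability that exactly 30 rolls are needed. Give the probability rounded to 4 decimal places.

Y = trial on which the fifth success occurs; negative binomial, r=5, p=0.166667.
P(Y=30) = C(29,4) · p^5 · (1−p)^25
= 23751 · 0.0001286 · 0.010483 = 0.032018

0.0320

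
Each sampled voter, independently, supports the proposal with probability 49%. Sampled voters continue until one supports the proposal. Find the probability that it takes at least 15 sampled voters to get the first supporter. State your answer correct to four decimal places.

Y = number of sampled voters to the first success; geometric, p = 0.49.
P(Y > 14) = P(first 14 all fail) = (1−p)^14 = 0.000081

0.0001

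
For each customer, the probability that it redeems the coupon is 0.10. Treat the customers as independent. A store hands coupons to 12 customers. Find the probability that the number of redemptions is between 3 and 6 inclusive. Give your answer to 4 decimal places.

X ~ Binomial(12, 0.10); P(3 ≤ X ≤ 6) = Σ C(12,k) p^k (1−p)^(12−k) over k:
  k=3: C(12,3)·0.10^3·0.90^9 = 0.085233
  k=4: C(12,4)·0.10^4·0.90^8 = 0.021308
  k=5: C(12,5)·0.10^5·0.90^7 = 0.003788
  k=6: C(12,6)·0.10^6·0.90^6 = 0.000491
Total = 0.110820

0.1108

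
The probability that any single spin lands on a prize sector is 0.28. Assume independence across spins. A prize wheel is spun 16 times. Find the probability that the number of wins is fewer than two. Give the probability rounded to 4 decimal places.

0.0377

X ~ Binomial(16, 0.28); P(X ≤ 1) = Σ C(16,k) p^k (1−p)^(16−k) over k:
  k=0: C(16,0)·0.28^0·0.72^16 = 0.005216
  k=1: C(16,1)·0.28^1·0.72^15 = 0.032454
Total = 0.037670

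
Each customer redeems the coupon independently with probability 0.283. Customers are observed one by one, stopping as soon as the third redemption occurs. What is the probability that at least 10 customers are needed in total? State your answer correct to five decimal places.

0.50886

Needing more than 9 customers ⇔ fewer than 3 successes in the first 9. With X ~ Binomial(9, 0.283), P(Y > 9) = P(X ≤ 2).
  k=0: C(9,0)·0.283^0·0.717^9 = 0.0500809
  k=1: C(9,1)·0.283^1·0.717^8 = 0.1779026
  k=2: C(9,2)·0.283^2·0.717^7 = 0.2808727
P(X ≤ 2) = 0.5088561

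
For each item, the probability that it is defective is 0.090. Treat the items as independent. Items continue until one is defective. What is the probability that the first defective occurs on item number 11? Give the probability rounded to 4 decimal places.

0.0350

Geometric (trials to first success), p = 0.09.
P(Y = 11) = (1−p)^10 · p = 0.38942 · 0.09 = 0.035047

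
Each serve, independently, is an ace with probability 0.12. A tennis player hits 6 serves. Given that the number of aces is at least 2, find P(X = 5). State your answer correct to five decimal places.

0.00084

X ~ Binomial(6, 0.12). Want P(X=5 | X≥2) = P(X=5) / P(X≥2).
P(X=5) = C(6,5)·0.12^5·0.88^1 = 0.0001314
P(X≥2) = 1 − 0.4644041 − 0.3799670 = 0.1556289
Ratio = 0.0001314 / 0.1556289 = 0.0008442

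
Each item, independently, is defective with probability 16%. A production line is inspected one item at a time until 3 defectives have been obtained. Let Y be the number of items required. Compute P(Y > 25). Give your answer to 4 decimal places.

0.2130

Needing more than 25 items ⇔ fewer than 3 successes in the first 25. With X ~ Binomial(25, 0.16), P(Y > 25) = P(X ≤ 2).
  k=0: C(25,0)·0.16^0·0.84^25 = 0.012793
  k=1: C(25,1)·0.16^1·0.84^24 = 0.060920
  k=2: C(25,2)·0.16^2·0.84^23 = 0.139247
P(X ≤ 2) = 0.212960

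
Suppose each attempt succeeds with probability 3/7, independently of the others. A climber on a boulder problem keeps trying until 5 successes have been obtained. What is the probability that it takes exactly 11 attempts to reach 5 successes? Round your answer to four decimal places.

0.1057

Y = trial on which the fifth success occurs; negative binomial, r=5, p=0.428571.
P(Y=11) = C(10,4) · p^5 · (1−p)^6
= 210 · 0.014458 · 0.034815 = 0.105708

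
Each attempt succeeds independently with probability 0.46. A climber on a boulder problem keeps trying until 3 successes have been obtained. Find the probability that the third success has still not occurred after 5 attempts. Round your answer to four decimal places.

Needing more than 5 attempts ⇔ fewer than 3 successes in the first 5. With X ~ Binomial(5, 0.46), P(Y > 5) = P(X ≤ 2).
  k=0: C(5,0)·0.46^0·0.54^5 = 0.045917
  k=1: C(5,1)·0.46^1·0.54^4 = 0.195570
  k=2: C(5,2)·0.46^2·0.54^3 = 0.333194
P(X ≤ 2) = 0.574681

0.5747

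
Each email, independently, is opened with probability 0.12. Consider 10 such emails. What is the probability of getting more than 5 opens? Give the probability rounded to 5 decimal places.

X ~ Binomial(10, 0.12); P(X ≥ 6) = Σ C(10,k) p^k (1−p)^(10−k) over k:
  k=6: C(10,6)·0.12^6·0.88^4 = 0.0003760
  k=7: C(10,7)·0.12^7·0.88^3 = 0.0000293
  k=8: C(10,8)·0.12^8·0.88^2 = 0.0000015
  k=9: C(10,9)·0.12^9·0.88^1 = 0.0000000
  k=10: C(10,10)·0.12^10·0.88^0 = 0.0000000
Total = 0.0004069

0.00041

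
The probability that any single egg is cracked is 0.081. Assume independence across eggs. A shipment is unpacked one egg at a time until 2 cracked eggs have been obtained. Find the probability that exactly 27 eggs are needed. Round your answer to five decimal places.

0.02065

Y = trial on which the second success occurs; negative binomial, r=2, p=0.081.
P(Y=27) = C(26,1) · p^2 · (1−p)^25
= 26 · 0.006561 · 0.12103 = 0.0206458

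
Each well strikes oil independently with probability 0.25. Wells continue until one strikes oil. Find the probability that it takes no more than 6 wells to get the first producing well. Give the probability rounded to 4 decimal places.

Y = number of wells to the first success; geometric, p = 0.25.
P(Y ≤ 6) = 1 − (1−p)^6 = 1 − 0.177979 = 0.822021

0.8220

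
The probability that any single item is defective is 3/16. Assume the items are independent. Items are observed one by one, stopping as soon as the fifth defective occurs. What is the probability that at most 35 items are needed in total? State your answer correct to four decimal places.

Finishing within 35 items ⇔ at least 5 successes in the first 35. With X ~ Binomial(35, 0.1875), P(Y ≤ 35) = 1 − P(X ≤ 4).
  k=0: C(35,0)·0.1875^0·0.8125^35 = 0.000698
  k=1: C(35,1)·0.1875^1·0.8125^34 = 0.005637
  k=2: C(35,2)·0.1875^2·0.8125^33 = 0.022115
  k=3: C(35,3)·0.1875^3·0.8125^32 = 0.056139
  k=4: C(35,4)·0.1875^4·0.8125^31 = 0.103640
1 − 0.188229 = 0.811771

0.8118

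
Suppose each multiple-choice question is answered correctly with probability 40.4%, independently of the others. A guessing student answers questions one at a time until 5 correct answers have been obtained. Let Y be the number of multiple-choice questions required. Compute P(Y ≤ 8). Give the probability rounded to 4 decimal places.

0.1799

Finishing within 8 multiple-choice questions ⇔ at least 5 successes in the first 8. With X ~ Binomial(8, 0.404), P(Y ≤ 8) = 1 − P(X ≤ 4).
  k=0: C(8,0)·0.404^0·0.596^8 = 0.015921
  k=1: C(8,1)·0.404^1·0.596^7 = 0.086337
  k=2: C(8,2)·0.404^2·0.596^6 = 0.204832
  k=3: C(8,3)·0.404^3·0.596^5 = 0.277692
  k=4: C(8,4)·0.404^4·0.596^4 = 0.235293
1 − 0.820075 = 0.179925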